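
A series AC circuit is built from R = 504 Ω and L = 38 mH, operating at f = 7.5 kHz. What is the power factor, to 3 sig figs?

0.271

ω = 2πf = 47120 rad/s
X_L = ωL = 1790 Ω
Z = 504 + j1790 Ω
|Z| = √(504² + 1790²) = 1860 Ω
∠Z = arctan(1790/504) = 74.3°
cos φ = cos(74.3°) = 0.271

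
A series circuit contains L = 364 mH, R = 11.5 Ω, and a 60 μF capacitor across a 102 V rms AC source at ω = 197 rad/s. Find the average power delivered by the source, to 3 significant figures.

X_L = ωL = 71.7 Ω
X_C = 1/(ωC) = 84.6 Ω
Net reactance X = X_L − X_C = -12.9 Ω
Z = 11.5 − j12.9 Ω
|Z| = √(11.5² + 12.9²) = 17.3 Ω
∠Z = arctan(-12.9/11.5) = -48.3°
I = V/|Z| = 5.90 A
P = VI cos φ = 102 × 5.90 × cos(-48.3°) = 401 W

401 W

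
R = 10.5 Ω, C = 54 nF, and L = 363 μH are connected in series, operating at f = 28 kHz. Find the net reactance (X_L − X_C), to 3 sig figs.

ω = 2πf = 175900 rad/s
X_L = ωL = 63.9 Ω
X_C = 1/(ωC) = 105 Ω
X = 63.9 − 105 = -41.4 Ω

-41.4 Ω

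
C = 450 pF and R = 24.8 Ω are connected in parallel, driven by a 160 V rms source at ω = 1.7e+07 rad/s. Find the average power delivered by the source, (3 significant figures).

X_C = 1/(ωC) = 131 Ω
Parallel: admittances add. Y = 1/R + jωC
Y = (0.0403 + j0.00765) S
|Y| = 0.0410 S → |Z| = 1/|Y| = 24.4 Ω, ∠Z = −∠Y = -10.7°
I = V/|Z| = 6.57 A
P = VI cos φ = 160 × 6.57 × cos(-10.7°) = 1.03 kW

1.03 kW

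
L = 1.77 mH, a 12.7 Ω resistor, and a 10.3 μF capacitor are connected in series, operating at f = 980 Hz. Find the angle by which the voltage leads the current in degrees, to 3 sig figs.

ω = 2πf = 6158 rad/s
X_L = ωL = 10.9 Ω
X_C = 1/(ωC) = 15.8 Ω
Net reactance X = X_L − X_C = -4.87 Ω
Z = 12.7 − j4.87 Ω
|Z| = √(12.7² + 4.87²) = 13.6 Ω
∠Z = arctan(-4.87/12.7) = -21.0°

-21.0°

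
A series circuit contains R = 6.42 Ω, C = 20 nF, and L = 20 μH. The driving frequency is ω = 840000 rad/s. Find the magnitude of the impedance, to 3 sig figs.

43.2 Ω

X_L = ωL = 16.8 Ω
X_C = 1/(ωC) = 59.5 Ω
Net reactance X = X_L − X_C = -42.7 Ω
Z = 6.42 − j42.7 Ω
|Z| = √(6.42² + 42.7²) = 43.2 Ω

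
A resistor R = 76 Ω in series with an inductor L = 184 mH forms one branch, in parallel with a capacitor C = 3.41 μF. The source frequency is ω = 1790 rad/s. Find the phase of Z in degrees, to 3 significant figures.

X_L = ωL = 329 Ω
X_C = 1/(ωC) = 164 Ω
Branch 1 (R+jX_L): Z₁ = 76.0 + j329 Ω, |Z₁| = 338 Ω
Branch 2 (−jX_C): Z₂ = −j164 Ω
Parallel: Z = Z₁Z₂/(Z₁+Z₂), |Z| = 304 Ω, ∠Z = -78.3°

-78.3°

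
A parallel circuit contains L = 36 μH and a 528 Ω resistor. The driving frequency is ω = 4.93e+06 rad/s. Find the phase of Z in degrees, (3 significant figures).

71.4°

X_L = ωL = 177 Ω
Parallel: admittances add. Y = 1/R + 1/(jωL)
Y = (0.00189 − j0.00563) S
|Y| = 0.00594 S → |Z| = 1/|Y| = 168 Ω, ∠Z = −∠Y = 71.4°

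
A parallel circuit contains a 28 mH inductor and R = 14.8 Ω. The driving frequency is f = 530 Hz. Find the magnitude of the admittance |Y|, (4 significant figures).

ω = 2πf = 3330 rad/s
X_L = ωL = 93.24 Ω
Parallel: admittances add. Y = 1/R + 1/(jωL)
Y = (0.06757 − j0.01072) S
|Y| = 0.06841 S → |Z| = 1/|Y| = 14.62 Ω, ∠Z = −∠Y = 9.019°

68.41 mS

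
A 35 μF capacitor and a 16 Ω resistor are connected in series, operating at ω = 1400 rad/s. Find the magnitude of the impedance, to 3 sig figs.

X_C = 1/(ωC) = 20.4 Ω
Z = 16.0 − j20.4 Ω
|Z| = √(16.0² + 20.4²) = 25.9 Ω

25.9 Ω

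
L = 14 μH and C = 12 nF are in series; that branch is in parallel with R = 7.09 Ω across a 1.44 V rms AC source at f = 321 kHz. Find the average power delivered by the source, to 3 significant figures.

ω = 2πf = 2.017e+06 rad/s
X_L = ωL = 28.2 Ω
X_C = 1/(ωC) = 41.3 Ω
Branch 1: Z₁ = R = 7.09 Ω
Branch 2 (series LC): Z₂ = j(X_L − X_C) = −j13.1 Ω
Parallel: Z = Z₁Z₂/(Z₁+Z₂), |Z| = 6.23 Ω, ∠Z = -28.5°
I = V/|Z| = 231 mA
P = VI cos φ = 1.44 × 0.231 × cos(-28.5°) = 292 mW

292 mW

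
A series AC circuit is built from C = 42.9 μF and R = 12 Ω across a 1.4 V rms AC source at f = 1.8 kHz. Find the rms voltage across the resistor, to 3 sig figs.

ω = 2πf = 11310 rad/s
X_C = 1/(ωC) = 2.06 Ω
Z = 12.0 − j2.06 Ω
|Z| = √(12.0² + 2.06²) = 12.2 Ω
I = V/|Z| = 115 mA
V_R = I·|Z_R| = 0.115 × 12.0 = 1.38 V

1.38 V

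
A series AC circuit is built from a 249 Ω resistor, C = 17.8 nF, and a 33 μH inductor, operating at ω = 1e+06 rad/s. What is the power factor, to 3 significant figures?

0.996

X_L = ωL = 33.0 Ω
X_C = 1/(ωC) = 56.2 Ω
Net reactance X = X_L − X_C = -23.2 Ω
Z = 249 − j23.2 Ω
|Z| = √(249² + 23.2²) = 250 Ω
∠Z = arctan(-23.2/249) = -5.32°
cos φ = cos(-5.32°) = 0.996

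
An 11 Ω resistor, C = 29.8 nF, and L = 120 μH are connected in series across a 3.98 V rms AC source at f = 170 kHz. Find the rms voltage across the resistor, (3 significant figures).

0.450 V

ω = 2πf = 1.068e+06 rad/s
X_L = ωL = 128 Ω
X_C = 1/(ωC) = 31.4 Ω
Net reactance X = X_L − X_C = 96.8 Ω
Z = 11.0 + j96.8 Ω
|Z| = √(11.0² + 96.8²) = 97.4 Ω
I = V/|Z| = 40.9 mA
V_R = I·|Z_R| = 0.0409 × 11.0 = 0.450 V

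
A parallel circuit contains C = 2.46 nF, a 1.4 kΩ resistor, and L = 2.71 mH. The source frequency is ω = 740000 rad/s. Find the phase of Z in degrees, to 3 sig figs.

-61.6°

X_L = ωL = 2010 Ω
X_C = 1/(ωC) = 549 Ω
Parallel: admittances add. Y = 1/R + 1/(jωL) + jωC
Y = (0.000714 + j0.00132) S
|Y| = 0.00150 S → |Z| = 1/|Y| = 666 Ω, ∠Z = −∠Y = -61.6°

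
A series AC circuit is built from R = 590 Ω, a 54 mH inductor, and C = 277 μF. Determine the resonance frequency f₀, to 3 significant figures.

ω₀ = 1/√(LC) = 1/√(0.054 × 0.000277) = 258.6 rad/s
f₀ = ω₀/(2π) = 41.2 Hz

41.2 Hz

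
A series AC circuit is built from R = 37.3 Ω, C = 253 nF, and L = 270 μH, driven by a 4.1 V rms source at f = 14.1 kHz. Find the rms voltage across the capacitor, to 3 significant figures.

4.29 V

ω = 2πf = 88590 rad/s
X_L = ωL = 23.9 Ω
X_C = 1/(ωC) = 44.6 Ω
Net reactance X = X_L − X_C = -20.7 Ω
Z = 37.3 − j20.7 Ω
|Z| = √(37.3² + 20.7²) = 42.7 Ω
I = V/|Z| = 96.1 mA
V_C = I·|Z_C| = 0.0961 × 44.6 = 4.29 V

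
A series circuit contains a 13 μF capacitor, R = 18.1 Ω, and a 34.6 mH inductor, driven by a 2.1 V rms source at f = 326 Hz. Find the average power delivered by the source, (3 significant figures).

55.5 mW

ω = 2πf = 2048 rad/s
X_L = ωL = 70.9 Ω
X_C = 1/(ωC) = 37.6 Ω
Net reactance X = X_L − X_C = 33.3 Ω
Z = 18.1 + j33.3 Ω
|Z| = √(18.1² + 33.3²) = 37.9 Ω
∠Z = arctan(33.3/18.1) = 61.5°
I = V/|Z| = 55.4 mA
P = VI cos φ = 2.1 × 0.0554 × cos(61.5°) = 55.5 mW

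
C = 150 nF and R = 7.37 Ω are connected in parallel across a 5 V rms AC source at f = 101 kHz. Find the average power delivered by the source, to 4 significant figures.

ω = 2πf = 634600 rad/s
X_C = 1/(ωC) = 10.51 Ω
Parallel: admittances add. Y = 1/R + jωC
Y = (0.1357 + j0.09519) S
|Y| = 0.1657 S → |Z| = 1/|Y| = 6.033 Ω, ∠Z = −∠Y = -35.05°
I = V/|Z| = 828.7 mA
P = VI cos φ = 5 × 0.8287 × cos(-35.05°) = 3.392 W

3.392 W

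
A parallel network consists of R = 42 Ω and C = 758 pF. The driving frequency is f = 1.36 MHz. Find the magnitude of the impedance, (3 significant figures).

40.5 Ω

ω = 2πf = 8.545e+06 rad/s
X_C = 1/(ωC) = 154 Ω
Parallel: admittances add. Y = 1/R + jωC
Y = (0.0238 + j0.00648) S
|Y| = 0.0247 S → |Z| = 1/|Y| = 40.5 Ω, ∠Z = −∠Y = -15.2°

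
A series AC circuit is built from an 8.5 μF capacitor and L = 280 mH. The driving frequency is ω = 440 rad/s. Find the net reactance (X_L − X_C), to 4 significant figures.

-144.2 Ω

X_L = ωL = 123.2 Ω
X_C = 1/(ωC) = 267.4 Ω
X = 123.2 − 267.4 = -144.2 Ω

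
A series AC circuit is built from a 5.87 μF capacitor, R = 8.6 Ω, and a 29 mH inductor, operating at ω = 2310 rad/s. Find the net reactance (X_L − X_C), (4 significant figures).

X_L = ωL = 66.99 Ω
X_C = 1/(ωC) = 73.75 Ω
X = 66.99 − 73.75 = -6.758 Ω

-6.758 Ω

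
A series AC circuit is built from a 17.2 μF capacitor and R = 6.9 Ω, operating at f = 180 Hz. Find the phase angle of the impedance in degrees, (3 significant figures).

-82.4°

ω = 2πf = 1131 rad/s
X_C = 1/(ωC) = 51.4 Ω
Z = 6.90 − j51.4 Ω
|Z| = √(6.90² + 51.4²) = 51.9 Ω
∠Z = arctan(-51.4/6.90) = -82.4°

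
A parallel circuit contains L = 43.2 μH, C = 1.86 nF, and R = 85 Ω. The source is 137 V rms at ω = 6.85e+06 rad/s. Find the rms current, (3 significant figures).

X_L = ωL = 296 Ω
X_C = 1/(ωC) = 78.5 Ω
Parallel: admittances add. Y = 1/R + 1/(jωL) + jωC
Y = (0.0118 + j0.00936) S
|Y| = 0.0150 S → |Z| = 1/|Y| = 66.5 Ω, ∠Z = −∠Y = -38.5°
I = V/|Z| = 137/66.5 = 2.06 A

2.06 A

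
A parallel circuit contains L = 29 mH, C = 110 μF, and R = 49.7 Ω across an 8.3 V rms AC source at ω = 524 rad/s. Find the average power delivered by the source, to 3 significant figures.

X_L = ωL = 15.2 Ω
X_C = 1/(ωC) = 17.3 Ω
Parallel: admittances add. Y = 1/R + 1/(jωL) + jωC
Y = (0.0201 − j0.00817) S
|Y| = 0.0217 S → |Z| = 1/|Y| = 46.1 Ω, ∠Z = −∠Y = 22.1°
I = V/|Z| = 180 mA
P = VI cos φ = 8.3 × 0.180 × cos(22.1°) = 1.39 W

1.39 W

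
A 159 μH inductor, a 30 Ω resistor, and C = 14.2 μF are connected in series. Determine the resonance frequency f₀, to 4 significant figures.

3.349 kHz

ω₀ = 1/√(LC) = 1/√(0.000159 × 1.42e-05) = 21050 rad/s
f₀ = ω₀/(2π) = 3.349 kHz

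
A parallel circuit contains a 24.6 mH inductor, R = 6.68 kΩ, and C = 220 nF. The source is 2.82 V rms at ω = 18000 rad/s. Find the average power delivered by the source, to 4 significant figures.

1.190 mW

X_L = ωL = 442.8 Ω
X_C = 1/(ωC) = 252.5 Ω
Parallel: admittances add. Y = 1/R + 1/(jωL) + jωC
Y = (0.0001497 + j0.001702) S
|Y| = 0.001708 S → |Z| = 1/|Y| = 585.4 Ω, ∠Z = −∠Y = -84.97°
I = V/|Z| = 4.817 mA
P = VI cos φ = 2.82 × 0.004817 × cos(-84.97°) = 1.190 mW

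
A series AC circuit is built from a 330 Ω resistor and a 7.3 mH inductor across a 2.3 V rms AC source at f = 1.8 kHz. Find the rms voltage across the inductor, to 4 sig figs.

ω = 2πf = 11310 rad/s
X_L = ωL = 82.56 Ω
Z = 330.0 + j82.56 Ω
|Z| = √(330.0² + 82.56²) = 340.2 Ω
I = V/|Z| = 6.761 mA
V_L = I·|Z_L| = 0.006761 × 82.56 = 0.5582 V

0.5582 V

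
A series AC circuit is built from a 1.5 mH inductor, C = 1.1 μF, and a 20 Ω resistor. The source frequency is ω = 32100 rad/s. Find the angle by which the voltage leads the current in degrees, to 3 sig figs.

X_L = ωL = 48.1 Ω
X_C = 1/(ωC) = 28.3 Ω
Net reactance X = X_L − X_C = 19.8 Ω
Z = 20.0 + j19.8 Ω
|Z| = √(20.0² + 19.8²) = 28.2 Ω
∠Z = arctan(19.8/20.0) = 44.8°

44.8°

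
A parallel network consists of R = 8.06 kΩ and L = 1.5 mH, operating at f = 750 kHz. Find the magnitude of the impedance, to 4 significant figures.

5314 Ω

ω = 2πf = 4.712e+06 rad/s
X_L = ωL = 7069 Ω
Parallel: admittances add. Y = 1/R + 1/(jωL)
Y = (0.0001241 − j0.0001415) S
|Y| = 0.0001882 S → |Z| = 1/|Y| = 5314 Ω, ∠Z = −∠Y = 48.75°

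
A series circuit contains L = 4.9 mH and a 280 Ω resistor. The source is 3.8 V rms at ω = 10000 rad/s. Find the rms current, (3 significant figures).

13.4 mA

X_L = ωL = 49.0 Ω
Z = 280 + j49.0 Ω
|Z| = √(280² + 49.0²) = 284 Ω
I = V/|Z| = 3.8/284 = 13.4 mA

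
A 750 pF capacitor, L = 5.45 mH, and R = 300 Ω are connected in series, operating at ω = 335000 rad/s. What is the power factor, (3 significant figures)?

X_L = ωL = 1830 Ω
X_C = 1/(ωC) = 3980 Ω
Net reactance X = X_L − X_C = -2150 Ω
Z = 300 − j2150 Ω
|Z| = √(300² + 2150²) = 2180 Ω
∠Z = arctan(-2150/300) = -82.1°
cos φ = cos(-82.1°) = 0.138

0.138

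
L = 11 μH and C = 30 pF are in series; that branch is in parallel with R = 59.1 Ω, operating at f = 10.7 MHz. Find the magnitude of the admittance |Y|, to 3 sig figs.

17.4 mS

ω = 2πf = 6.723e+07 rad/s
X_L = ωL = 740 Ω
X_C = 1/(ωC) = 496 Ω
Branch 1: Z₁ = R = 59.1 Ω
Branch 2 (series LC): Z₂ = j(X_L − X_C) = j244 Ω
Parallel: Z = Z₁Z₂/(Z₁+Z₂), |Z| = 57.4 Ω, ∠Z = 13.6°
|Y| = 1/|Z| = 17.4 mS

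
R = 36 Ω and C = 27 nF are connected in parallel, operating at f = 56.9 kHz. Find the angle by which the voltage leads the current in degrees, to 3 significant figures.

ω = 2πf = 357500 rad/s
X_C = 1/(ωC) = 104 Ω
Parallel: admittances add. Y = 1/R + jωC
Y = (0.0278 + j0.00965) S
|Y| = 0.0294 S → |Z| = 1/|Y| = 34.0 Ω, ∠Z = −∠Y = -19.2°

-19.2°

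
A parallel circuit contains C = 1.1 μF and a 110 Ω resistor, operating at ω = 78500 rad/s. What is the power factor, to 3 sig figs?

0.105

X_C = 1/(ωC) = 11.6 Ω
Parallel: admittances add. Y = 1/R + jωC
Y = (0.00909 + j0.0864) S
|Y| = 0.0868 S → |Z| = 1/|Y| = 11.5 Ω, ∠Z = −∠Y = -84.0°
cos φ = cos(-84.0°) = 0.105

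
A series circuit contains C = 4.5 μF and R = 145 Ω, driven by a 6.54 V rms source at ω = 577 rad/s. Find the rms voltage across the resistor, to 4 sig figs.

X_C = 1/(ωC) = 385.1 Ω
Z = 145.0 − j385.1 Ω
|Z| = √(145.0² + 385.1²) = 411.5 Ω
I = V/|Z| = 15.89 mA
V_R = I·|Z_R| = 0.01589 × 145.0 = 2.304 V

2.304 V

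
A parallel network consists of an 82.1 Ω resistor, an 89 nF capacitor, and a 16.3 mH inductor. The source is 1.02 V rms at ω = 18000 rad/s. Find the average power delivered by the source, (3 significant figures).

12.7 mW

X_L = ωL = 293 Ω
X_C = 1/(ωC) = 624 Ω
Parallel: admittances add. Y = 1/R + 1/(jωL) + jωC
Y = (0.0122 − j0.00181) S
|Y| = 0.0123 S → |Z| = 1/|Y| = 81.2 Ω, ∠Z = −∠Y = 8.44°
I = V/|Z| = 12.6 mA
P = VI cos φ = 1.02 × 0.0126 × cos(8.44°) = 12.7 mW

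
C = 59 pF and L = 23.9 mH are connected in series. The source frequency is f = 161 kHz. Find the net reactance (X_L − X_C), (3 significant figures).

7420 Ω

ω = 2πf = 1.012e+06 rad/s
X_L = ωL = 24200 Ω
X_C = 1/(ωC) = 16800 Ω
X = 24200 − 16800 = 7420 Ω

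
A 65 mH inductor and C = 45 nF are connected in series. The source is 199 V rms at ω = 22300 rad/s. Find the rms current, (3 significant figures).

X_L = ωL = 1450 Ω
X_C = 1/(ωC) = 997 Ω
Net reactance X = X_L − X_C = 453 Ω
Z = j453 Ω
|Z| = √(0² + 453²) = 453 Ω
I = V/|Z| = 199/453 = 439 mA

439 mA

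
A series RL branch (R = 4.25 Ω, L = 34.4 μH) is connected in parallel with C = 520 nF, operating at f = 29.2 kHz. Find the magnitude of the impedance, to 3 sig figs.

ω = 2πf = 183500 rad/s
X_L = ωL = 6.31 Ω
X_C = 1/(ωC) = 10.5 Ω
Branch 1 (R+jX_L): Z₁ = 4.25 + j6.31 Ω, |Z₁| = 7.61 Ω
Branch 2 (−jX_C): Z₂ = −j10.5 Ω
Parallel: Z = Z₁Z₂/(Z₁+Z₂), |Z| = 13.4 Ω, ∠Z = 10.5°

13.4 Ω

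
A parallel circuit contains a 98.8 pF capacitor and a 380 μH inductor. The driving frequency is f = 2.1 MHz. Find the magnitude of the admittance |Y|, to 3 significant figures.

ω = 2πf = 1.319e+07 rad/s
X_L = ωL = 5010 Ω
X_C = 1/(ωC) = 767 Ω
Parallel: admittances add. Y = 1/(jωL) + jωC
Y = (0 + j0.00110) S
|Y| = 0.00110 S → |Z| = 1/|Y| = 906 Ω, ∠Z = −∠Y = -90.0°

1.10 mS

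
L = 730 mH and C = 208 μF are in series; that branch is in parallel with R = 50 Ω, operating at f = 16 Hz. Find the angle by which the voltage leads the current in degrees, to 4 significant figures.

ω = 2πf = 100.5 rad/s
X_L = ωL = 73.39 Ω
X_C = 1/(ωC) = 47.82 Ω
Branch 1: Z₁ = R = 50.00 Ω
Branch 2 (series LC): Z₂ = j(X_L − X_C) = j25.56 Ω
Parallel: Z = Z₁Z₂/(Z₁+Z₂), |Z| = 22.76 Ω, ∠Z = 62.92°

62.92°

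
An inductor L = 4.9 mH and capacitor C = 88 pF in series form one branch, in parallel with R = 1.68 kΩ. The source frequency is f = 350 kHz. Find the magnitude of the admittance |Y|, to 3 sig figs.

ω = 2πf = 2.199e+06 rad/s
X_L = ωL = 10800 Ω
X_C = 1/(ωC) = 5170 Ω
Branch 1: Z₁ = R = 1680 Ω
Branch 2 (series LC): Z₂ = j(X_L − X_C) = j5610 Ω
Parallel: Z = Z₁Z₂/(Z₁+Z₂), |Z| = 1610 Ω, ∠Z = 16.7°
|Y| = 1/|Z| = 621 μS

621 μS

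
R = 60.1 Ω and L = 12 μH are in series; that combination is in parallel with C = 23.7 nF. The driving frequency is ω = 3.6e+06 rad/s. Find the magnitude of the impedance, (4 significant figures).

12.79 Ω

X_L = ωL = 43.20 Ω
X_C = 1/(ωC) = 11.72 Ω
Branch 1 (R+jX_L): Z₁ = 60.10 + j43.20 Ω, |Z₁| = 74.02 Ω
Branch 2 (−jX_C): Z₂ = −j11.72 Ω
Parallel: Z = Z₁Z₂/(Z₁+Z₂), |Z| = 12.79 Ω, ∠Z = -81.94°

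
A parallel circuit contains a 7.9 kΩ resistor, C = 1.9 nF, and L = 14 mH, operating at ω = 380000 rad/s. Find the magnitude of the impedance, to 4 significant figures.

X_L = ωL = 5320 Ω
X_C = 1/(ωC) = 1385 Ω
Parallel: admittances add. Y = 1/R + 1/(jωL) + jωC
Y = (0.0001266 + j0.0005340) S
|Y| = 0.0005488 S → |Z| = 1/|Y| = 1822 Ω, ∠Z = −∠Y = -76.67°

1822 Ω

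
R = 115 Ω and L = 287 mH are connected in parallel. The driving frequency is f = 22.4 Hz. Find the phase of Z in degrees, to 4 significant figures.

ω = 2πf = 140.7 rad/s
X_L = ωL = 40.39 Ω
Parallel: admittances add. Y = 1/R + 1/(jωL)
Y = (0.008696 − j0.02476) S
|Y| = 0.02624 S → |Z| = 1/|Y| = 38.11 Ω, ∠Z = −∠Y = 70.65°

70.65°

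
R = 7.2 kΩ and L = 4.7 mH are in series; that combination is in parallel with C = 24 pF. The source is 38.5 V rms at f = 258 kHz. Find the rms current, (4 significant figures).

ω = 2πf = 1.621e+06 rad/s
X_L = ωL = 7619 Ω
X_C = 1/(ωC) = 25700 Ω
Branch 1 (R+jX_L): Z₁ = 7200 + j7619 Ω, |Z₁| = 10480 Ω
Branch 2 (−jX_C): Z₂ = −j25700 Ω
Parallel: Z = Z₁Z₂/(Z₁+Z₂), |Z| = 13840 Ω, ∠Z = 24.91°
I = V/|Z| = 38.5/13840 = 2.781 mA

2.781 mA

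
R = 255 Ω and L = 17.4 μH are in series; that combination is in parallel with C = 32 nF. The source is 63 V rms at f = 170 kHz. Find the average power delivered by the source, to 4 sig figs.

15.48 W

ω = 2πf = 1.068e+06 rad/s
X_L = ωL = 18.59 Ω
X_C = 1/(ωC) = 29.26 Ω
Branch 1 (R+jX_L): Z₁ = 255.0 + j18.59 Ω, |Z₁| = 255.7 Ω
Branch 2 (−jX_C): Z₂ = −j29.26 Ω
Parallel: Z = Z₁Z₂/(Z₁+Z₂), |Z| = 29.31 Ω, ∠Z = -83.44°
I = V/|Z| = 2.150 A
P = VI cos φ = 63 × 2.150 × cos(-83.44°) = 15.48 W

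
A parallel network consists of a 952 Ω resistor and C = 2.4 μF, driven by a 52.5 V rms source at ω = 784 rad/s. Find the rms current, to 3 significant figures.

X_C = 1/(ωC) = 531 Ω
Parallel: admittances add. Y = 1/R + jωC
Y = (0.00105 + j0.00188) S
|Y| = 0.00215 S → |Z| = 1/|Y| = 464 Ω, ∠Z = −∠Y = -60.8°
I = V/|Z| = 52.5/464 = 113 mA

113 mA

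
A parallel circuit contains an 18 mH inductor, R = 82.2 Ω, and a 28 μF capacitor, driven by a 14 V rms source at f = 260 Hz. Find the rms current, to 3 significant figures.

ω = 2πf = 1634 rad/s
X_L = ωL = 29.4 Ω
X_C = 1/(ωC) = 21.9 Ω
Parallel: admittances add. Y = 1/R + 1/(jωL) + jωC
Y = (0.0122 + j0.0117) S
|Y| = 0.0169 S → |Z| = 1/|Y| = 59.2 Ω, ∠Z = −∠Y = -44.0°
I = V/|Z| = 14/59.2 = 237 mA

237 mA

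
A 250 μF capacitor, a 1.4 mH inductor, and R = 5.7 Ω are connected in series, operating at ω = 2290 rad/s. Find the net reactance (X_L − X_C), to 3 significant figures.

X_L = ωL = 3.21 Ω
X_C = 1/(ωC) = 1.75 Ω
X = 3.21 − 1.75 = 1.46 Ω

1.46 Ω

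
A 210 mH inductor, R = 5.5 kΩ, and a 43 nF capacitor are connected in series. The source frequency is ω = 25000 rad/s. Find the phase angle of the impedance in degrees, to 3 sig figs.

X_L = ωL = 5250 Ω
X_C = 1/(ωC) = 930 Ω
Net reactance X = X_L − X_C = 4320 Ω
Z = 5500 + j4320 Ω
|Z| = √(5500² + 4320²) = 6990 Ω
∠Z = arctan(4320/5500) = 38.1°

38.1°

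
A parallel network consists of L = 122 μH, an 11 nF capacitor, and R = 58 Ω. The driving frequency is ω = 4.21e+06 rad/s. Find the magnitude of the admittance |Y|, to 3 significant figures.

47.6 mS

X_L = ωL = 514 Ω
X_C = 1/(ωC) = 21.6 Ω
Parallel: admittances add. Y = 1/R + 1/(jωL) + jωC
Y = (0.0172 + j0.0444) S
|Y| = 0.0476 S → |Z| = 1/|Y| = 21.0 Ω, ∠Z = −∠Y = -68.8°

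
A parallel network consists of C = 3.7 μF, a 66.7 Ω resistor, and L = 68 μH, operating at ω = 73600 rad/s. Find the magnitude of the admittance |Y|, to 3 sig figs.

X_L = ωL = 5.00 Ω
X_C = 1/(ωC) = 3.67 Ω
Parallel: admittances add. Y = 1/R + 1/(jωL) + jωC
Y = (0.0150 + j0.0725) S
|Y| = 0.0740 S → |Z| = 1/|Y| = 13.5 Ω, ∠Z = −∠Y = -78.3°

74.0 mS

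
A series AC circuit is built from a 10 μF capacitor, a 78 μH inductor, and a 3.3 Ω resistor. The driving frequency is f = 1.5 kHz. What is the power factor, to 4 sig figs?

0.3169

ω = 2πf = 9425 rad/s
X_L = ωL = 0.7351 Ω
X_C = 1/(ωC) = 10.61 Ω
Net reactance X = X_L − X_C = -9.875 Ω
Z = 3.300 − j9.875 Ω
|Z| = √(3.300² + 9.875²) = 10.41 Ω
∠Z = arctan(-9.875/3.300) = -71.52°
cos φ = cos(-71.52°) = 0.3169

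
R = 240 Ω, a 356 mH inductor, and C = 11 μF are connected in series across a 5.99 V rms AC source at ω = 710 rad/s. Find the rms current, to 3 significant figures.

X_L = ωL = 253 Ω
X_C = 1/(ωC) = 128 Ω
Net reactance X = X_L − X_C = 125 Ω
Z = 240 + j125 Ω
|Z| = √(240² + 125²) = 270 Ω
I = V/|Z| = 5.99/270 = 22.1 mA

22.1 mA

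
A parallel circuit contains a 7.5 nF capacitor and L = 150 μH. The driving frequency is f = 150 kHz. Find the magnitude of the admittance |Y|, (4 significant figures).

4.970 μS

ω = 2πf = 942500 rad/s
X_L = ωL = 141.4 Ω
X_C = 1/(ωC) = 141.5 Ω
Parallel: admittances add. Y = 1/(jωL) + jωC
Y = (0 − j4.97e-06) S
|Y| = 4.97e-06 S → |Z| = 1/|Y| = 201200 Ω, ∠Z = −∠Y = 90.00°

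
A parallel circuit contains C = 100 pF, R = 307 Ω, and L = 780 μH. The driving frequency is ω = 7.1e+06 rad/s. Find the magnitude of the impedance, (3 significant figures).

X_L = ωL = 5540 Ω
X_C = 1/(ωC) = 1410 Ω
Parallel: admittances add. Y = 1/R + 1/(jωL) + jωC
Y = (0.00326 + j0.000529) S
|Y| = 0.00330 S → |Z| = 1/|Y| = 303 Ω, ∠Z = −∠Y = -9.23°

303 Ω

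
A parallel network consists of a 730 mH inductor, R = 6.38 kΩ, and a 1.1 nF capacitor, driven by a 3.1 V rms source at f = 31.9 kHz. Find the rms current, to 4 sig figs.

ω = 2πf = 200400 rad/s
X_L = ωL = 146300 Ω
X_C = 1/(ωC) = 4536 Ω
Parallel: admittances add. Y = 1/R + 1/(jωL) + jωC
Y = (0.0001567 + j0.0002136) S
|Y| = 0.0002650 S → |Z| = 1/|Y| = 3774 Ω, ∠Z = −∠Y = -53.73°
I = V/|Z| = 3.1/3774 = 821.4 μA

821.4 μA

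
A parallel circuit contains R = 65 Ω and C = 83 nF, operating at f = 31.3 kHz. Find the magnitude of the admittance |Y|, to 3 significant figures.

22.4 mS

ω = 2πf = 196700 rad/s
X_C = 1/(ωC) = 61.3 Ω
Parallel: admittances add. Y = 1/R + jωC
Y = (0.0154 + j0.0163) S
|Y| = 0.0224 S → |Z| = 1/|Y| = 44.6 Ω, ∠Z = −∠Y = -46.7°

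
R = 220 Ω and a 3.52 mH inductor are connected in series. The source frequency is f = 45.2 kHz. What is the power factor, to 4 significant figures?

0.2149

ω = 2πf = 284000 rad/s
X_L = ωL = 999.7 Ω
Z = 220.0 + j999.7 Ω
|Z| = √(220.0² + 999.7²) = 1024 Ω
∠Z = arctan(999.7/220.0) = 77.59°
cos φ = cos(77.59°) = 0.2149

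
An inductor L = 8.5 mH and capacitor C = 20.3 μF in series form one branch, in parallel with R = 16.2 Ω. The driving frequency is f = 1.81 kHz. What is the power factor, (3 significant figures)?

ω = 2πf = 11370 rad/s
X_L = ωL = 96.7 Ω
X_C = 1/(ωC) = 4.33 Ω
Branch 1: Z₁ = R = 16.2 Ω
Branch 2 (series LC): Z₂ = j(X_L − X_C) = j92.3 Ω
Parallel: Z = Z₁Z₂/(Z₁+Z₂), |Z| = 16.0 Ω, ∠Z = 9.95°
cos φ = cos(9.95°) = 0.985

0.985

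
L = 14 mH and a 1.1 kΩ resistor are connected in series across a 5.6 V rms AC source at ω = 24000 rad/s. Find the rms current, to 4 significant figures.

4.869 mA

X_L = ωL = 336.0 Ω
Z = 1100 + j336.0 Ω
|Z| = √(1100² + 336.0²) = 1150 Ω
I = V/|Z| = 5.6/1150 = 4.869 mA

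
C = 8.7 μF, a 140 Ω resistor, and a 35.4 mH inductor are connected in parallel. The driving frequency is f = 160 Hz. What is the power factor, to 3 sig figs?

ω = 2πf = 1005 rad/s
X_L = ωL = 35.6 Ω
X_C = 1/(ωC) = 114 Ω
Parallel: admittances add. Y = 1/R + 1/(jωL) + jωC
Y = (0.00714 − j0.0194) S
|Y| = 0.0206 S → |Z| = 1/|Y| = 48.5 Ω, ∠Z = −∠Y = 69.7°
cos φ = cos(69.7°) = 0.346

0.346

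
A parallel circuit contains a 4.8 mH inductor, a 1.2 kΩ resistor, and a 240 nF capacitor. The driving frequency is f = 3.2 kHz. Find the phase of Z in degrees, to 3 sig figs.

ω = 2πf = 20110 rad/s
X_L = ωL = 96.5 Ω
X_C = 1/(ωC) = 207 Ω
Parallel: admittances add. Y = 1/R + 1/(jωL) + jωC
Y = (0.000833 − j0.00554) S
|Y| = 0.00560 S → |Z| = 1/|Y| = 179 Ω, ∠Z = −∠Y = 81.4°

81.4°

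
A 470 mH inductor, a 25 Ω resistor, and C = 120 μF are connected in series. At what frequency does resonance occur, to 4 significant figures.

21.19 Hz

ω₀ = 1/√(LC) = 1/√(0.47 × 0.00012) = 133.2 rad/s
f₀ = ω₀/(2π) = 21.19 Hz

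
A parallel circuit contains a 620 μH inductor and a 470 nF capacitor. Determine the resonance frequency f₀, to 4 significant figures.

9.323 kHz

ω₀ = 1/√(LC) = 1/√(0.00062 × 4.7e-07) = 58580 rad/s
f₀ = ω₀/(2π) = 9.323 kHz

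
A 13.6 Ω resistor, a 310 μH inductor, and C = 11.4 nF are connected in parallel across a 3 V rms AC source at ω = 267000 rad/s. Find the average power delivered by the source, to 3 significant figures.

X_L = ωL = 82.8 Ω
X_C = 1/(ωC) = 329 Ω
Parallel: admittances add. Y = 1/R + 1/(jωL) + jωC
Y = (0.0735 − j0.00904) S
|Y| = 0.0741 S → |Z| = 1/|Y| = 13.5 Ω, ∠Z = −∠Y = 7.01°
I = V/|Z| = 222 mA
P = VI cos φ = 3 × 0.222 × cos(7.01°) = 662 mW

662 mW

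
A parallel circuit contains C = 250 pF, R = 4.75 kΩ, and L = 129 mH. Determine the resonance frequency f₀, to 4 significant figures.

ω₀ = 1/√(LC) = 1/√(0.129 × 2.5e-10) = 176100 rad/s
f₀ = ω₀/(2π) = 28.03 kHz

28.03 kHz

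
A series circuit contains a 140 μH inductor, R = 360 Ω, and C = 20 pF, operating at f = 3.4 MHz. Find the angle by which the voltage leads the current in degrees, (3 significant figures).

61.0°

ω = 2πf = 2.136e+07 rad/s
X_L = ωL = 2990 Ω
X_C = 1/(ωC) = 2340 Ω
Net reactance X = X_L − X_C = 650 Ω
Z = 360 + j650 Ω
|Z| = √(360² + 650²) = 743 Ω
∠Z = arctan(650/360) = 61.0°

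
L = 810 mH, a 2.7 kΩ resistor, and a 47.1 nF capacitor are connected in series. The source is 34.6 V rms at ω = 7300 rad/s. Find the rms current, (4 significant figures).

X_L = ωL = 5913 Ω
X_C = 1/(ωC) = 2908 Ω
Net reactance X = X_L − X_C = 3005 Ω
Z = 2700 + j3005 Ω
|Z| = √(2700² + 3005²) = 4039 Ω
I = V/|Z| = 34.6/4039 = 8.565 mA

8.565 mA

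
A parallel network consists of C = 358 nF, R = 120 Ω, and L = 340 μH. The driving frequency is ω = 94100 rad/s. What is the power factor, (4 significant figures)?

0.9600

X_L = ωL = 31.99 Ω
X_C = 1/(ωC) = 29.68 Ω
Parallel: admittances add. Y = 1/R + 1/(jωL) + jωC
Y = (0.008333 + j0.002432) S
|Y| = 0.008681 S → |Z| = 1/|Y| = 115.2 Ω, ∠Z = −∠Y = -16.27°
cos φ = cos(-16.27°) = 0.9600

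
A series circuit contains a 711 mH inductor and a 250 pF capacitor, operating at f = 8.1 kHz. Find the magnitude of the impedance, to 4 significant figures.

42410 Ω

ω = 2πf = 50890 rad/s
X_L = ωL = 36190 Ω
X_C = 1/(ωC) = 78600 Ω
Net reactance X = X_L − X_C = -42410 Ω
Z = − j42410 Ω
|Z| = √(0² + 42410²) = 42410 Ω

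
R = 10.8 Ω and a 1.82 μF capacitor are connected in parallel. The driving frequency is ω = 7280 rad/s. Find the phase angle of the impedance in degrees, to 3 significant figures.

X_C = 1/(ωC) = 75.5 Ω
Parallel: admittances add. Y = 1/R + jωC
Y = (0.0926 + j0.0132) S
|Y| = 0.0935 S → |Z| = 1/|Y| = 10.7 Ω, ∠Z = −∠Y = -8.14°

-8.14°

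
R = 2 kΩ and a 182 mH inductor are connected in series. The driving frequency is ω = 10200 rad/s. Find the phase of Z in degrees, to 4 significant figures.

X_L = ωL = 1856 Ω
Z = 2000 + j1856 Ω
|Z| = √(2000² + 1856²) = 2729 Ω
∠Z = arctan(1856/2000) = 42.87°

42.87°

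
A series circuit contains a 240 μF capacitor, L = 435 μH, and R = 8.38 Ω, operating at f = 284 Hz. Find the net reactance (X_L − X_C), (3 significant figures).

ω = 2πf = 1784 rad/s
X_L = ωL = 0.776 Ω
X_C = 1/(ωC) = 2.34 Ω
X = 0.776 − 2.34 = -1.56 Ω

-1.56 Ω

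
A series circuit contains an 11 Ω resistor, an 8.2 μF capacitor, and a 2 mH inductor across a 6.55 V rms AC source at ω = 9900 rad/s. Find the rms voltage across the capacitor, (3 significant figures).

6.07 V

X_L = ωL = 19.8 Ω
X_C = 1/(ωC) = 12.3 Ω
Net reactance X = X_L − X_C = 7.48 Ω
Z = 11.0 + j7.48 Ω
|Z| = √(11.0² + 7.48²) = 13.3 Ω
I = V/|Z| = 492 mA
V_C = I·|Z_C| = 0.492 × 12.3 = 6.07 V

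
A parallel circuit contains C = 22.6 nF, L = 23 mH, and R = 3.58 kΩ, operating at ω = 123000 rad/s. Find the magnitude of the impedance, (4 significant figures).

X_L = ωL = 2829 Ω
X_C = 1/(ωC) = 359.7 Ω
Parallel: admittances add. Y = 1/R + 1/(jωL) + jωC
Y = (0.0002793 + j0.002426) S
|Y| = 0.002442 S → |Z| = 1/|Y| = 409.4 Ω, ∠Z = −∠Y = -83.43°

409.4 Ω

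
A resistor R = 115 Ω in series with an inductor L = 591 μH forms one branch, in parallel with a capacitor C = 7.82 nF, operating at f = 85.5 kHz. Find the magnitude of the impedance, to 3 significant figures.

575 Ω

ω = 2πf = 537200 rad/s
X_L = ωL = 317 Ω
X_C = 1/(ωC) = 238 Ω
Branch 1 (R+jX_L): Z₁ = 115 + j317 Ω, |Z₁| = 338 Ω
Branch 2 (−jX_C): Z₂ = −j238 Ω
Parallel: Z = Z₁Z₂/(Z₁+Z₂), |Z| = 575 Ω, ∠Z = -54.6°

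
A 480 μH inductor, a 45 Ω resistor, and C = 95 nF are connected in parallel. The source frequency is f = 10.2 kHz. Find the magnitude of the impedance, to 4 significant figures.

28.97 Ω

ω = 2πf = 64090 rad/s
X_L = ωL = 30.76 Ω
X_C = 1/(ωC) = 164.2 Ω
Parallel: admittances add. Y = 1/R + 1/(jωL) + jωC
Y = (0.02222 − j0.02642) S
|Y| = 0.03452 S → |Z| = 1/|Y| = 28.97 Ω, ∠Z = −∠Y = 49.93°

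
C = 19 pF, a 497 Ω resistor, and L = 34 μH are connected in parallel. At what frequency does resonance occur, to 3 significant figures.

ω₀ = 1/√(LC) = 1/√(3.4e-05 × 1.9e-11) = 3.934e+07 rad/s
f₀ = ω₀/(2π) = 6.26 MHz

6.26 MHz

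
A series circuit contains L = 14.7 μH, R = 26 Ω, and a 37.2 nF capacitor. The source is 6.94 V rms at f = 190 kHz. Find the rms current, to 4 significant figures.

262.2 mA

ω = 2πf = 1.194e+06 rad/s
X_L = ωL = 17.55 Ω
X_C = 1/(ωC) = 22.52 Ω
Net reactance X = X_L − X_C = -4.969 Ω
Z = 26.00 − j4.969 Ω
|Z| = √(26.00² + 4.969²) = 26.47 Ω
I = V/|Z| = 6.94/26.47 = 262.2 mA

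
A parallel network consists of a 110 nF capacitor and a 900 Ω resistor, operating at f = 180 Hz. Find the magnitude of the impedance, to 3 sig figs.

894 Ω

ω = 2πf = 1131 rad/s
X_C = 1/(ωC) = 8040 Ω
Parallel: admittances add. Y = 1/R + jωC
Y = (0.00111 + j0.000124) S
|Y| = 0.00112 S → |Z| = 1/|Y| = 894 Ω, ∠Z = −∠Y = -6.39°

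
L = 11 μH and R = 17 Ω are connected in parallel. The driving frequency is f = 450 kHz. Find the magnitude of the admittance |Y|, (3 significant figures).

ω = 2πf = 2.827e+06 rad/s
X_L = ωL = 31.1 Ω
Parallel: admittances add. Y = 1/R + 1/(jωL)
Y = (0.0588 − j0.0322) S
|Y| = 0.0670 S → |Z| = 1/|Y| = 14.9 Ω, ∠Z = −∠Y = 28.7°

67.0 mS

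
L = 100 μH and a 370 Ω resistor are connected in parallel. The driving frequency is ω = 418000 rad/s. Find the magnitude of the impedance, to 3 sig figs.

41.5 Ω

X_L = ωL = 41.8 Ω
Parallel: admittances add. Y = 1/R + 1/(jωL)
Y = (0.00270 − j0.0239) S
|Y| = 0.0241 S → |Z| = 1/|Y| = 41.5 Ω, ∠Z = −∠Y = 83.6°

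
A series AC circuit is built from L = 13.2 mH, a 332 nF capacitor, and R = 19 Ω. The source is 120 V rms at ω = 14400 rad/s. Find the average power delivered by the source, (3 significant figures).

X_L = ωL = 190 Ω
X_C = 1/(ωC) = 209 Ω
Net reactance X = X_L − X_C = -19.1 Ω
Z = 19.0 − j19.1 Ω
|Z| = √(19.0² + 19.1²) = 26.9 Ω
∠Z = arctan(-19.1/19.0) = -45.1°
I = V/|Z| = 4.46 A
P = VI cos φ = 120 × 4.46 × cos(-45.1°) = 377 W

377 W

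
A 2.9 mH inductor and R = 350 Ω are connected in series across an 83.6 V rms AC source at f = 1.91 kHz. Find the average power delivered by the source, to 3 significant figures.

19.8 W

ω = 2πf = 12000 rad/s
X_L = ωL = 34.8 Ω
Z = 350 + j34.8 Ω
|Z| = √(350² + 34.8²) = 352 Ω
∠Z = arctan(34.8/350) = 5.68°
I = V/|Z| = 238 mA
P = VI cos φ = 83.6 × 0.238 × cos(5.68°) = 19.8 W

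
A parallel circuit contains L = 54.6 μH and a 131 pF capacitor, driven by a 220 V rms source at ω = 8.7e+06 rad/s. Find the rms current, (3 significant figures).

212 mA

X_L = ωL = 475 Ω
X_C = 1/(ωC) = 877 Ω
Parallel: admittances add. Y = 1/(jωL) + jωC
Y = (0 − j0.000965) S
|Y| = 0.000965 S → |Z| = 1/|Y| = 1040 Ω, ∠Z = −∠Y = 90.0°
I = V/|Z| = 220/1040 = 212 mA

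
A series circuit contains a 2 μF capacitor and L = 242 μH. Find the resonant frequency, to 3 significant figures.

7.23 kHz

ω₀ = 1/√(LC) = 1/√(0.000242 × 2e-06) = 45450 rad/s
f₀ = ω₀/(2π) = 7.23 kHz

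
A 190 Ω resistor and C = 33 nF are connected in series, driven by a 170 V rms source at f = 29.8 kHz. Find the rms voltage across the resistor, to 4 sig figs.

129.4 V

ω = 2πf = 187200 rad/s
X_C = 1/(ωC) = 161.8 Ω
Z = 190.0 − j161.8 Ω
|Z| = √(190.0² + 161.8²) = 249.6 Ω
I = V/|Z| = 681.1 mA
V_R = I·|Z_R| = 0.6811 × 190.0 = 129.4 V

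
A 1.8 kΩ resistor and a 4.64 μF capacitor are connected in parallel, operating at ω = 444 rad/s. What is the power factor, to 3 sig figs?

X_C = 1/(ωC) = 485 Ω
Parallel: admittances add. Y = 1/R + jωC
Y = (0.000556 + j0.00206) S
|Y| = 0.00213 S → |Z| = 1/|Y| = 469 Ω, ∠Z = −∠Y = -74.9°
cos φ = cos(-74.9°) = 0.260

0.260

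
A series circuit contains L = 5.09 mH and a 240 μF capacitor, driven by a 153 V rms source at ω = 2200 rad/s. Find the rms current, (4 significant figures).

16.44 A

X_L = ωL = 11.20 Ω
X_C = 1/(ωC) = 1.894 Ω
Net reactance X = X_L − X_C = 9.304 Ω
Z = j9.304 Ω
|Z| = √(0² + 9.304²) = 9.304 Ω
I = V/|Z| = 153/9.304 = 16.44 A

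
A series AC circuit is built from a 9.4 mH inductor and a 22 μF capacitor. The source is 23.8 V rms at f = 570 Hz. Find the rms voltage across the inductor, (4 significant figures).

ω = 2πf = 3581 rad/s
X_L = ωL = 33.67 Ω
X_C = 1/(ωC) = 12.69 Ω
Net reactance X = X_L − X_C = 20.97 Ω
Z = j20.97 Ω
|Z| = √(0² + 20.97²) = 20.97 Ω
I = V/|Z| = 1.135 A
V_L = I·|Z_L| = 1.135 × 33.67 = 38.20 V

38.20 V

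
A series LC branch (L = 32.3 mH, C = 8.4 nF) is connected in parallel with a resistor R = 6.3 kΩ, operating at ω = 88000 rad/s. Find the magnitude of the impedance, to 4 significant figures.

1450 Ω

X_L = ωL = 2842 Ω
X_C = 1/(ωC) = 1353 Ω
Branch 1: Z₁ = R = 6300 Ω
Branch 2 (series LC): Z₂ = j(X_L − X_C) = j1490 Ω
Parallel: Z = Z₁Z₂/(Z₁+Z₂), |Z| = 1450 Ω, ∠Z = 76.70°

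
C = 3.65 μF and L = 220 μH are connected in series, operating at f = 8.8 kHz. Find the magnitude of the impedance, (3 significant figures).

ω = 2πf = 55290 rad/s
X_L = ωL = 12.2 Ω
X_C = 1/(ωC) = 4.96 Ω
Net reactance X = X_L − X_C = 7.21 Ω
Z = j7.21 Ω
|Z| = √(0² + 7.21²) = 7.21 Ω

7.21 Ω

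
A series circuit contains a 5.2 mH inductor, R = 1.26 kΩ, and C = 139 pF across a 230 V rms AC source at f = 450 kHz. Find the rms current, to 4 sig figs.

ω = 2πf = 2.827e+06 rad/s
X_L = ωL = 14700 Ω
X_C = 1/(ωC) = 2544 Ω
Net reactance X = X_L − X_C = 12160 Ω
Z = 1260 + j12160 Ω
|Z| = √(1260² + 12160²) = 12220 Ω
I = V/|Z| = 230/12220 = 18.82 mA

18.82 mA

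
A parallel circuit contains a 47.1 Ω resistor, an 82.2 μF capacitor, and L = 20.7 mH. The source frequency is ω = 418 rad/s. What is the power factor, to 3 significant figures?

0.253

X_L = ωL = 8.65 Ω
X_C = 1/(ωC) = 29.1 Ω
Parallel: admittances add. Y = 1/R + 1/(jωL) + jωC
Y = (0.0212 − j0.0812) S
|Y| = 0.0839 S → |Z| = 1/|Y| = 11.9 Ω, ∠Z = −∠Y = 75.3°
cos φ = cos(75.3°) = 0.253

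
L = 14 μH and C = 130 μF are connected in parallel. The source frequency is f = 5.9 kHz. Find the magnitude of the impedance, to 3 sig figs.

0.346 Ω

ω = 2πf = 37070 rad/s
X_L = ωL = 0.519 Ω
X_C = 1/(ωC) = 0.208 Ω
Parallel: admittances add. Y = 1/(jωL) + jωC
Y = (0 + j2.89) S
|Y| = 2.89 S → |Z| = 1/|Y| = 0.346 Ω, ∠Z = −∠Y = -90.0°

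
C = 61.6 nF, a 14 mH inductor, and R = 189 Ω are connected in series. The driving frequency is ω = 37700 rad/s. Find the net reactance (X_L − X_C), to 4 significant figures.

97.20 Ω

X_L = ωL = 527.8 Ω
X_C = 1/(ωC) = 430.6 Ω
X = 527.8 − 430.6 = 97.20 Ω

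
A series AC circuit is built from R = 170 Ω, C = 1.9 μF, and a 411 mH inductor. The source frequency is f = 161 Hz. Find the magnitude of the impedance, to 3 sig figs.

ω = 2πf = 1012 rad/s
X_L = ωL = 416 Ω
X_C = 1/(ωC) = 520 Ω
Net reactance X = X_L − X_C = -105 Ω
Z = 170 − j105 Ω
|Z| = √(170² + 105²) = 200 Ω

200 Ω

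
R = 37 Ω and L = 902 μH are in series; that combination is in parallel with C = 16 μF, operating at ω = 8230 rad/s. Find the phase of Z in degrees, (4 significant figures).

X_L = ωL = 7.423 Ω
X_C = 1/(ωC) = 7.594 Ω
Branch 1 (R+jX_L): Z₁ = 37.00 + j7.423 Ω, |Z₁| = 37.74 Ω
Branch 2 (−jX_C): Z₂ = −j7.594 Ω
Parallel: Z = Z₁Z₂/(Z₁+Z₂), |Z| = 7.745 Ω, ∠Z = -78.39°

-78.39°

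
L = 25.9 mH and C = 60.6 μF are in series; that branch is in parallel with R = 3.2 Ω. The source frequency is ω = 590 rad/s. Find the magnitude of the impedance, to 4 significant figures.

3.103 Ω

X_L = ωL = 15.28 Ω
X_C = 1/(ωC) = 27.97 Ω
Branch 1: Z₁ = R = 3.200 Ω
Branch 2 (series LC): Z₂ = j(X_L − X_C) = −j12.69 Ω
Parallel: Z = Z₁Z₂/(Z₁+Z₂), |Z| = 3.103 Ω, ∠Z = -14.16°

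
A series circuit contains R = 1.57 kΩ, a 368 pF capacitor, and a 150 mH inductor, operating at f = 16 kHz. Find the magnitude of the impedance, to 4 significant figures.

12050 Ω

ω = 2πf = 100500 rad/s
X_L = ωL = 15080 Ω
X_C = 1/(ωC) = 27030 Ω
Net reactance X = X_L − X_C = -11950 Ω
Z = 1570 − j11950 Ω
|Z| = √(1570² + 11950²) = 12050 Ω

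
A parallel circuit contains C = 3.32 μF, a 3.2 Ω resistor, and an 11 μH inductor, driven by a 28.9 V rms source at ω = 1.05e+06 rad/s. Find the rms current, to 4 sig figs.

X_L = ωL = 11.55 Ω
X_C = 1/(ωC) = 0.2869 Ω
Parallel: admittances add. Y = 1/R + 1/(jωL) + jωC
Y = (0.3125 + j3.399) S
|Y| = 3.414 S → |Z| = 1/|Y| = 0.2929 Ω, ∠Z = −∠Y = -84.75°
I = V/|Z| = 28.9/0.2929 = 98.66 A

98.66 A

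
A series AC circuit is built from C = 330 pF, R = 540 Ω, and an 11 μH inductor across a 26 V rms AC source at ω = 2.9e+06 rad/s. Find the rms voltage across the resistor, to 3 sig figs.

X_L = ωL = 31.9 Ω
X_C = 1/(ωC) = 1040 Ω
Net reactance X = X_L − X_C = -1010 Ω
Z = 540 − j1010 Ω
|Z| = √(540² + 1010²) = 1150 Ω
I = V/|Z| = 22.6 mA
V_R = I·|Z_R| = 0.0226 × 540 = 12.2 V

12.2 V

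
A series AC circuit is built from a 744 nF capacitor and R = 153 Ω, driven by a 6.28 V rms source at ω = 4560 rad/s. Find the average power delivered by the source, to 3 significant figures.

54.7 mW

X_C = 1/(ωC) = 295 Ω
Z = 153 − j295 Ω
|Z| = √(153² + 295²) = 332 Ω
∠Z = arctan(-295/153) = -62.6°
I = V/|Z| = 18.9 mA
P = VI cos φ = 6.28 × 0.0189 × cos(-62.6°) = 54.7 mW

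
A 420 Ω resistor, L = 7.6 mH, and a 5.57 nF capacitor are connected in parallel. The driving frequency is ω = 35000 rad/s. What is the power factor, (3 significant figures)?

0.555

X_L = ωL = 266 Ω
X_C = 1/(ωC) = 5130 Ω
Parallel: admittances add. Y = 1/R + 1/(jωL) + jωC
Y = (0.00238 − j0.00356) S
|Y| = 0.00429 S → |Z| = 1/|Y| = 233 Ω, ∠Z = −∠Y = 56.3°
cos φ = cos(56.3°) = 0.555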